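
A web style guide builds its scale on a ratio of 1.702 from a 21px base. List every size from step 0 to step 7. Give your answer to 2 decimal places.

21.00px, 35.74px, 60.83px, 103.54px, 176.22px, 299.93px, 510.48px, 868.83px

Step 0: 21px
Step 1: 21.0 × 1.702 = 35.74
Step 2: 21.0 × 1.702² = 60.83
Step 3: 21.0 × 1.702³ = 103.54
Step 4: 21.0 × 1.702⁴ = 176.22
Step 5: 21.0 × 1.702⁵ = 299.93
Step 6: 21.0 × 1.702⁶ = 510.48
Step 7: 21.0 × 1.702⁷ = 868.83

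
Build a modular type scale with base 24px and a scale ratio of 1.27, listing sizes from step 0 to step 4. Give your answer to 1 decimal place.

24.0px, 30.5px, 38.7px, 49.2px, 62.4px

Step 0: 24px
Step 1: 24.0 × 1.27 = 30.5
Step 2: 24.0 × 1.27² = 38.7
Step 3: 24.0 × 1.27³ = 49.2
Step 4: 24.0 × 1.27⁴ = 62.4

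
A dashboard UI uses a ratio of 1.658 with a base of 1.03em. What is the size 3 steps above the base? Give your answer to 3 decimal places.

A modular type scale is a geometric sequence: sizeₙ = base × rⁿ.
1.03 × 1.658³ = 1.03 × 4.55778 ≈ 4.695

4.695em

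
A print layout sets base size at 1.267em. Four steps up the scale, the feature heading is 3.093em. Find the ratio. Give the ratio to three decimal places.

The ratio satisfies 1.267 × r⁴ = 3.093, so r = (3.093 / 1.267)^(1/4).
r = 2.4412^(1/4) ≈ 1.2500

1.250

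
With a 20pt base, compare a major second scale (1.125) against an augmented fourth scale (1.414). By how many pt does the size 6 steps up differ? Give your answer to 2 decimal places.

119.31pt

Major second: 20.0 × 1.125⁶ = 40.5457pt
Augmented fourth: 20.0 × 1.414⁶ = 159.8551pt
Difference: 159.8551 − 40.5457 = 119.3094pt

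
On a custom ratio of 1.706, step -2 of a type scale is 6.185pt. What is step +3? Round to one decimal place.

6.185 × 1.706⁵ = 6.185 × 14.45091 ≈ 89.379

89.4pt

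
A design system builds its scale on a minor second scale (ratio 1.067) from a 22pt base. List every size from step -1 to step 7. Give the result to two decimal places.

20.62pt, 22.00pt, 23.47pt, 25.05pt, 26.72pt, 28.52pt, 30.43pt, 32.46pt, 34.64pt

Step -1: 22.0 ÷ 1.067 = 20.62
Step 0: 22pt
Step 1: 22.0 × 1.067 = 23.47
Step 2: 22.0 × 1.067² = 25.05
Step 3: 22.0 × 1.067³ = 26.72
Step 4: 22.0 × 1.067⁴ = 28.52
Step 5: 22.0 × 1.067⁵ = 30.43
Step 6: 22.0 × 1.067⁶ = 32.46
Step 7: 22.0 × 1.067⁷ = 34.64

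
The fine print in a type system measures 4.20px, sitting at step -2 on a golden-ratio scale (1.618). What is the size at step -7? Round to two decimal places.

0.38px

4.20 ÷ 1.618⁵ = 4.20 ÷ 11.08901 ≈ 0.379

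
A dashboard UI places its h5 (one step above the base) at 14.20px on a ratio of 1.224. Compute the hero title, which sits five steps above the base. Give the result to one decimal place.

14.20 × 1.224⁴ = 14.20 × 2.24453 ≈ 31.872

31.9px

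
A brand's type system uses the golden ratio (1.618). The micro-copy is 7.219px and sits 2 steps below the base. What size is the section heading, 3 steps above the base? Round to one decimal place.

7.219 × 1.618⁵ = 7.219 × 11.08901 ≈ 80.052

80.1px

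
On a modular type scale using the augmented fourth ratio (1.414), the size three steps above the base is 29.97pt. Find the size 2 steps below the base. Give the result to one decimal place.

29.97 ÷ 1.414⁵ = 29.97 ÷ 5.65258 ≈ 5.302

5.3pt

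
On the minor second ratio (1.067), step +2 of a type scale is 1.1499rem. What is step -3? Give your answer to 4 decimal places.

0.8315rem

Moving from step +2 to step -3 is 5 steps down, so divide by r⁵.
1.1499 ÷ 1.067⁵ = 1.1499 ÷ 1.38300 ≈ 0.8315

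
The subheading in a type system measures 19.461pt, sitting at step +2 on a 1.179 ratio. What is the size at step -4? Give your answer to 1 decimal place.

7.2pt

Moving from step +2 to step -4 is 6 steps down, so divide by r⁶.
19.461 ÷ 1.179⁶ = 19.461 ÷ 2.68586 ≈ 7.246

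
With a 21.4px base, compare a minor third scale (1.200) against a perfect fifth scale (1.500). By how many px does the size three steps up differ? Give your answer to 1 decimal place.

Minor third: 21.4 × 1.200³ = 36.979px
Perfect fifth: 21.4 × 1.500³ = 72.225px
Difference: 72.225 − 36.979 = 35.246px

35.2px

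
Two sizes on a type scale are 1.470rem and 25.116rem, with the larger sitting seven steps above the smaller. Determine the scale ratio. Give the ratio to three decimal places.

1.500

r⁷ = 25.116 / 1.470, so r = (25.116/1.470)^(1/7).
r = 17.0857^(1/7) ≈ 1.5000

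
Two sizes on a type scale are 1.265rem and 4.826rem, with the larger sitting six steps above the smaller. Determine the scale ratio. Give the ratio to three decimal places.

The ratio satisfies 1.265 × r⁶ = 4.826, so r = (4.826 / 1.265)^(1/6).
r = 3.8150^(1/6) ≈ 1.2500

1.250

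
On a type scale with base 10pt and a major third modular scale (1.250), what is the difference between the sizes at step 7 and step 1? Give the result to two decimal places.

Step 1: 10.0 × 1.250 = 12.5000pt
Step 7: 10.0 × 1.250⁷ = 47.6837pt
Difference: 47.6837 − 12.5000 = 35.1837pt

35.18pt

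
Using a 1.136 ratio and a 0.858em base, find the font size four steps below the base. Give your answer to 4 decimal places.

0.858 ÷ 1.136⁴ = 0.858 ÷ 1.66538 ≈ 0.5152

0.5152em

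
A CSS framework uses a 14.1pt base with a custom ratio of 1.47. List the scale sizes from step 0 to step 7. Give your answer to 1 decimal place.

14.1pt, 20.7pt, 30.5pt, 44.8pt, 65.8pt, 96.8pt, 142.3pt, 209.1pt

Step 0: 14.1pt
Step 1: 14.1 × 1.47 = 20.7
Step 2: 14.1 × 1.47² = 30.5
Step 3: 14.1 × 1.47³ = 44.8
Step 4: 14.1 × 1.47⁴ = 65.8
Step 5: 14.1 × 1.47⁵ = 96.8
Step 6: 14.1 × 1.47⁶ = 142.3
Step 7: 14.1 × 1.47⁷ = 209.1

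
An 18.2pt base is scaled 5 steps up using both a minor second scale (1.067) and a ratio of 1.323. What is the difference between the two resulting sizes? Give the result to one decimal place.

Minor second: 18.2 × 1.067⁵ = 25.171pt
At 1.323: 18.2 × 1.323⁵ = 73.768pt
Difference: 73.768 − 25.171 = 48.597pt

48.6pt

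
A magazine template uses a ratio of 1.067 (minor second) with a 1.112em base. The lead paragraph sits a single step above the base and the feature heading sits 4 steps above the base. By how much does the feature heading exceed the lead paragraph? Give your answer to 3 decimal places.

0.255em

Step 1: 1.112 × 1.067 = 1.18650em
Step 4: 1.112 × 1.067⁴ = 1.44133em
Difference: 1.44133 − 1.18650 = 0.25483em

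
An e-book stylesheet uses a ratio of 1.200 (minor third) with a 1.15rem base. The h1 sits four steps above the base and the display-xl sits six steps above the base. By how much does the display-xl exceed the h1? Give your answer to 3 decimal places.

Step 4: 1.15 × 1.200⁴ = 2.38464rem
Step 6: 1.15 × 1.200⁶ = 3.43388rem
Difference: 3.43388 − 2.38464 = 1.04924rem

1.049rem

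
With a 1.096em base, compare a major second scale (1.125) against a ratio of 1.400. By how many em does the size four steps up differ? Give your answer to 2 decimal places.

2.45em

Major second: 1.096 × 1.125⁴ = 1.7556em
At 1.400: 1.096 × 1.400⁴ = 4.2104em
Difference: 4.2104 − 1.7556 = 2.4548em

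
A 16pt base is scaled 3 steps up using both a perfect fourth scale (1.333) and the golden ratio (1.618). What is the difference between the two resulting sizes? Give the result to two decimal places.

29.88pt

Perfect fourth: 16.0 × 1.333³ = 37.8975pt
Golden ratio: 16.0 × 1.618³ = 67.7728pt
Difference: 67.7728 − 37.8975 = 29.8753pt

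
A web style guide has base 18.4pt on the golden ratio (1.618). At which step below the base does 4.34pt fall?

1.618ⁿ = 18.4 / 4.34 = 4.2396
n = ln(4.2396) / ln(1.618) = 1.4445 / 0.4812 ≈ 3.00

3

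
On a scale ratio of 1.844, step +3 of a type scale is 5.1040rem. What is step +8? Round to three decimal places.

108.822rem

Moving from step +3 to step +8 is 5 steps up, so multiply by r⁵.
5.1040 × 1.844⁵ = 5.1040 × 21.32085 ≈ 108.822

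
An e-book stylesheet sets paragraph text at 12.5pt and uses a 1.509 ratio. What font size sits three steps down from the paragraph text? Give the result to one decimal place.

3.6pt

Each step on a modular scale multiplies by the ratio, so the size n steps from the base is base × ratioⁿ.
12.5 ÷ 1.509³ = 12.5 ÷ 3.43612 ≈ 3.64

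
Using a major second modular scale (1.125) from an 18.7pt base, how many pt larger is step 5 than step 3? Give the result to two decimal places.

Step 3: 18.7 × 1.125³ = 26.6256pt
Step 5: 18.7 × 1.125⁵ = 33.6980pt
Difference: 33.6980 − 26.6256 = 7.0724pt

7.07pt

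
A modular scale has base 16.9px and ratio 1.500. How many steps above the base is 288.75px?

7

1.500ⁿ = 288.75 / 16.9 = 17.0858
n = ln(17.0858) / ln(1.500) = 2.8382 / 0.4055 ≈ 7.00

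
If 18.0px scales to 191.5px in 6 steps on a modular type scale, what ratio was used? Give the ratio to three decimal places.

1.483

r⁶ = 191.5 / 18.0, so r = (191.5/18.0)^(1/6).
r = 10.6389^(1/6) ≈ 1.4830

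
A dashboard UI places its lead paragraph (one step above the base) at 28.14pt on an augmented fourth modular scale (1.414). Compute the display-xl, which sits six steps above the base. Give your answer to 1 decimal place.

The gap is 6 − (1) = 5 steps, so the factor is 1.414^5.
28.14 × 1.414⁵ = 28.14 × 5.65258 ≈ 159.064

159.1pt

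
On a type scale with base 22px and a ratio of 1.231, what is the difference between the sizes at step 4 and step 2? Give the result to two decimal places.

Step 2: 22.0 × 1.231² = 33.3379px
Step 4: 22.0 × 1.231⁴ = 50.5190px
Difference: 50.5190 − 33.3379 = 17.1811px

17.18px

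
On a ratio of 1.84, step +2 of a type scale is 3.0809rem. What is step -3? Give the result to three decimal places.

The gap is -3 − (2) = -5 steps, so the factor is 1.84^-5.
3.0809 ÷ 1.84⁵ = 3.0809 ÷ 21.09061 ≈ 0.146

0.146rem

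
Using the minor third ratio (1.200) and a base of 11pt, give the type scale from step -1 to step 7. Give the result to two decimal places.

Step -1: 11.0 ÷ 1.200 = 9.17
Step 0: 11pt
Step 1: 11.0 × 1.200 = 13.20
Step 2: 11.0 × 1.200² = 15.84
Step 3: 11.0 × 1.200³ = 19.01
Step 4: 11.0 × 1.200⁴ = 22.81
Step 5: 11.0 × 1.200⁵ = 27.37
Step 6: 11.0 × 1.200⁶ = 32.85
Step 7: 11.0 × 1.200⁷ = 39.41

9.17pt, 11.00pt, 13.20pt, 15.84pt, 19.01pt, 22.81pt, 27.37pt, 32.85pt, 39.41pt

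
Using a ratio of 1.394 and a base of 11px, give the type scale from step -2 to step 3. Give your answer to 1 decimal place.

5.7px, 7.9px, 11.0px, 15.3px, 21.4px, 29.8px

Step -2: 11.0 ÷ 1.394² = 5.7
Step -1: 11.0 ÷ 1.394 = 7.9
Step 0: 11px
Step 1: 11.0 × 1.394 = 15.3
Step 2: 11.0 × 1.394² = 21.4
Step 3: 11.0 × 1.394³ = 29.8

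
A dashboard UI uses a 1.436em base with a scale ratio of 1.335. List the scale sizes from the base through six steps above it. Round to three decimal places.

1.436em, 1.917em, 2.559em, 3.417em, 4.561em, 6.089em, 8.129em

Step 0: 1.436em
Step 1: 1.436 × 1.335 = 1.917
Step 2: 1.436 × 1.335² = 2.559
Step 3: 1.436 × 1.335³ = 3.417
Step 4: 1.436 × 1.335⁴ = 4.561
Step 5: 1.436 × 1.335⁵ = 6.089
Step 6: 1.436 × 1.335⁶ = 8.129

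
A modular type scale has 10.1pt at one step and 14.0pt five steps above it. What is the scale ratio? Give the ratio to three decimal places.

1.067

The ratio satisfies 10.1 × r⁵ = 14.0, so r = (14.0 / 10.1)^(1/5).
r = 1.3861^(1/5) ≈ 1.0675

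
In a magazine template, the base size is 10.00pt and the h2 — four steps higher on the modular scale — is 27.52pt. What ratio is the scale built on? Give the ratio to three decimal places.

1.288

The ratio satisfies 10.00 × r⁴ = 27.52, so r = (27.52 / 10.00)^(1/4).
r = 2.7520^(1/4) ≈ 1.2880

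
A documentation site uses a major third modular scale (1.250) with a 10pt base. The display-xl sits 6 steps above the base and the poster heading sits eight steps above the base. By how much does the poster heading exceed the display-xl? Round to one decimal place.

Step 6: 10.0 × 1.250⁶ = 38.147pt
Step 8: 10.0 × 1.250⁸ = 59.605pt
Difference: 59.605 − 38.147 = 21.458pt

21.5pt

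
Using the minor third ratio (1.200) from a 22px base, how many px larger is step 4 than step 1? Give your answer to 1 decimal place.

19.2px

Step 1: 22.0 × 1.200 = 26.400px
Step 4: 22.0 × 1.200⁴ = 45.619px
Difference: 45.619 − 26.400 = 19.219px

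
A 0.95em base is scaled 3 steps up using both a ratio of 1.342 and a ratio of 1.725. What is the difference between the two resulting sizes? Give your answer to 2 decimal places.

At 1.342: 0.95 × 1.342³ = 2.2960em
At 1.725: 0.95 × 1.725³ = 4.8763em
Difference: 4.8763 − 2.2960 = 2.5803em

2.58em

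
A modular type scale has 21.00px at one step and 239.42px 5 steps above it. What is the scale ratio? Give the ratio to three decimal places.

The ratio satisfies 21.00 × r⁵ = 239.42, so r = (239.42 / 21.00)^(1/5).
r = 11.4010^(1/5) ≈ 1.6270

1.627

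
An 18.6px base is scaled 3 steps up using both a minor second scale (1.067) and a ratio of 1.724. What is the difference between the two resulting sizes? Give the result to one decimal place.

Minor second: 18.6 × 1.067³ = 22.595px
At 1.724: 18.6 × 1.724³ = 95.307px
Difference: 95.307 − 22.595 = 72.712px

72.7px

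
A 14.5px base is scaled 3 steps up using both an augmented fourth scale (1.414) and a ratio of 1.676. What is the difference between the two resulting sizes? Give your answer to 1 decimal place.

27.3px

Augmented fourth: 14.5 × 1.414³ = 40.994px
At 1.676: 14.5 × 1.676³ = 68.264px
Difference: 68.264 − 40.994 = 27.270px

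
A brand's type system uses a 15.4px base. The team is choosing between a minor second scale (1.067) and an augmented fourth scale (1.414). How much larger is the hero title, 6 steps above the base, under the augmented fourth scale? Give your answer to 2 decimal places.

100.36px

Minor second: 15.4 × 1.067⁶ = 22.7252px
Augmented fourth: 15.4 × 1.414⁶ = 123.0884px
Difference: 123.0884 − 22.7252 = 100.3632px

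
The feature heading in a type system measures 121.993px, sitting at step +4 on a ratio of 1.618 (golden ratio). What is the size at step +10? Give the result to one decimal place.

2188.8px

121.993 × 1.618⁶ = 121.993 × 17.94201 ≈ 2188.800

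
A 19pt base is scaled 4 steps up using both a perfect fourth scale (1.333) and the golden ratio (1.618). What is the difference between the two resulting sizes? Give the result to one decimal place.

Perfect fourth: 19.0 × 1.333⁴ = 59.989pt
Golden ratio: 19.0 × 1.618⁴ = 130.217pt
Difference: 130.217 − 59.989 = 70.228pt

70.2pt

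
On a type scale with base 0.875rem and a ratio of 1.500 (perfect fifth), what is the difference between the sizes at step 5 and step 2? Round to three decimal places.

Step 2: 0.875 × 1.500² = 1.96875rem
Step 5: 0.875 × 1.500⁵ = 6.64453rem
Difference: 6.64453 − 1.96875 = 4.67578rem

4.676rem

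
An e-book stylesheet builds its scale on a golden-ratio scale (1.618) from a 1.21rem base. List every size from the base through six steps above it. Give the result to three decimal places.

1.210rem, 1.958rem, 3.168rem, 5.125rem, 8.293rem, 13.418rem, 21.710rem

Step 0: 1.21rem
Step 1: 1.21 × 1.618 = 1.958
Step 2: 1.21 × 1.618² = 3.168
Step 3: 1.21 × 1.618³ = 5.125
Step 4: 1.21 × 1.618⁴ = 8.293
Step 5: 1.21 × 1.618⁵ = 13.418
Step 6: 1.21 × 1.618⁶ = 21.710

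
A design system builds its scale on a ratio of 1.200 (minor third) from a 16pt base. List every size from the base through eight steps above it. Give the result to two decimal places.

16.00pt, 19.20pt, 23.04pt, 27.65pt, 33.18pt, 39.81pt, 47.78pt, 57.33pt, 68.80pt

Step 0: 16pt
Step 1: 16.0 × 1.200 = 19.20
Step 2: 16.0 × 1.200² = 23.04
Step 3: 16.0 × 1.200³ = 27.65
Step 4: 16.0 × 1.200⁴ = 33.18
Step 5: 16.0 × 1.200⁵ = 39.81
Step 6: 16.0 × 1.200⁶ = 47.78
Step 7: 16.0 × 1.200⁷ = 57.33
Step 8: 16.0 × 1.200⁸ = 68.80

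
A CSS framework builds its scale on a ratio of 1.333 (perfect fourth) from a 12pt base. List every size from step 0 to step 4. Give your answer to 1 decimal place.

12.0pt, 16.0pt, 21.3pt, 28.4pt, 37.9pt

Step 0: 12pt
Step 1: 12.0 × 1.333 = 16.0
Step 2: 12.0 × 1.333² = 21.3
Step 3: 12.0 × 1.333³ = 28.4
Step 4: 12.0 × 1.333⁴ = 37.9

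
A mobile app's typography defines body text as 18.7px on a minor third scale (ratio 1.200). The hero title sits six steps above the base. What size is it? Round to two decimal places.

18.7 × 1.200⁶ = 18.7 × 2.98598 ≈ 55.84

55.84px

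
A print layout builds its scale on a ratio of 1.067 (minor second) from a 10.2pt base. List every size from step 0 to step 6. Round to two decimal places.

10.20pt, 10.88pt, 11.61pt, 12.39pt, 13.22pt, 14.11pt, 15.05pt

Step 0: 10.2pt
Step 1: 10.2 × 1.067 = 10.88
Step 2: 10.2 × 1.067² = 11.61
Step 3: 10.2 × 1.067³ = 12.39
Step 4: 10.2 × 1.067⁴ = 13.22
Step 5: 10.2 × 1.067⁵ = 14.11
Step 6: 10.2 × 1.067⁶ = 15.05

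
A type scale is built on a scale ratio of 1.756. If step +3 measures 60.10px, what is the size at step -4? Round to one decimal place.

1.2px

Moving from step +3 to step -4 is 7 steps down, so divide by r⁷.
60.10 ÷ 1.756⁷ = 60.10 ÷ 51.48392 ≈ 1.167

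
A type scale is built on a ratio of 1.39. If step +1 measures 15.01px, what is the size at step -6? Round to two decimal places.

15.01 ÷ 1.39⁷ = 15.01 ÷ 10.02544 ≈ 1.497

1.50px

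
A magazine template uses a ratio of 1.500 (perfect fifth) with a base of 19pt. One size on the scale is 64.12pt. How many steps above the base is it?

1.500ⁿ = 64.12 / 19 = 3.3747
n = ln(3.3747) / ln(1.500) = 1.2163 / 0.4055 ≈ 3.00

3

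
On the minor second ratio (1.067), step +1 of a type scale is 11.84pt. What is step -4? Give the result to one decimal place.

The gap is -4 − (1) = -5 steps, so the factor is 1.067^-5.
11.84 ÷ 1.067⁵ = 11.84 ÷ 1.38300 ≈ 8.561

8.6pt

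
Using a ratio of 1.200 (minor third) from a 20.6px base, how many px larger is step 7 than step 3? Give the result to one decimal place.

38.2px

Step 3: 20.6 × 1.200³ = 35.597px
Step 7: 20.6 × 1.200⁷ = 73.814px
Difference: 73.814 − 35.597 = 38.217px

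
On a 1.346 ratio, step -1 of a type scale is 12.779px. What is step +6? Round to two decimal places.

102.29px

Moving from step -1 to step +6 is 7 steps up, so multiply by r⁷.
12.779 × 1.346⁷ = 12.779 × 8.00415 ≈ 102.285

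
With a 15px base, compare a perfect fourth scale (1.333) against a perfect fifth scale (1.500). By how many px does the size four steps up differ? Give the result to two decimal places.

Perfect fourth: 15.0 × 1.333⁴ = 47.3600px
Perfect fifth: 15.0 × 1.500⁴ = 75.9375px
Difference: 75.9375 − 47.3600 = 28.5775px

28.58px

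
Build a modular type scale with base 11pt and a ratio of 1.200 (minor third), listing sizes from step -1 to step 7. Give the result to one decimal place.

9.2pt, 11.0pt, 13.2pt, 15.8pt, 19.0pt, 22.8pt, 27.4pt, 32.8pt, 39.4pt

Step -1: 11.0 ÷ 1.200 = 9.2
Step 0: 11pt
Step 1: 11.0 × 1.200 = 13.2
Step 2: 11.0 × 1.200² = 15.8
Step 3: 11.0 × 1.200³ = 19.0
Step 4: 11.0 × 1.200⁴ = 22.8
Step 5: 11.0 × 1.200⁵ = 27.4
Step 6: 11.0 × 1.200⁶ = 32.8
Step 7: 11.0 × 1.200⁷ = 39.4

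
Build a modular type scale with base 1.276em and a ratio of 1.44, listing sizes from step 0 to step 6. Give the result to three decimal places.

Step 0: 1.276em
Step 1: 1.276 × 1.44 = 1.837
Step 2: 1.276 × 1.44² = 2.646
Step 3: 1.276 × 1.44³ = 3.810
Step 4: 1.276 × 1.44⁴ = 5.487
Step 5: 1.276 × 1.44⁵ = 7.901
Step 6: 1.276 × 1.44⁶ = 11.377

1.276em, 1.837em, 2.646em, 3.810em, 5.487em, 7.901em, 11.377em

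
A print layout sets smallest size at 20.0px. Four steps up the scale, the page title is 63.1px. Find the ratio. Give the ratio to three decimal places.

1.333

The ratio satisfies 20.0 × r⁴ = 63.1, so r = (63.1 / 20.0)^(1/4).
r = 3.1550^(1/4) ≈ 1.3328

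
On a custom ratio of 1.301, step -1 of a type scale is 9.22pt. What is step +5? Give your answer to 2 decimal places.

9.22 × 1.301⁶ = 9.22 × 4.84913 ≈ 44.709

44.71pt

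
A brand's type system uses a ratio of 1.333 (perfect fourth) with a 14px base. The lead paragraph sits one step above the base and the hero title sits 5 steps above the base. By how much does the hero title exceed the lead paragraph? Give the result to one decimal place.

Step 1: 14.0 × 1.333 = 18.662px
Step 5: 14.0 × 1.333⁵ = 58.922px
Difference: 58.922 − 18.662 = 40.260px

40.3px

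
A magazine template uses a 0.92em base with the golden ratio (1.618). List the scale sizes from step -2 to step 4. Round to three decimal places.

0.351em, 0.569em, 0.920em, 1.489em, 2.408em, 3.897em, 6.305em

Step -2: 0.92 ÷ 1.618² = 0.351
Step -1: 0.92 ÷ 1.618 = 0.569
Step 0: 0.92em
Step 1: 0.92 × 1.618 = 1.489
Step 2: 0.92 × 1.618² = 2.408
Step 3: 0.92 × 1.618³ = 3.897
Step 4: 0.92 × 1.618⁴ = 6.305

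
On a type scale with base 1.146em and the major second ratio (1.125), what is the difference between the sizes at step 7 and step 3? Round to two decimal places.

0.98em

Step 3: 1.146 × 1.125³ = 1.6317em
Step 7: 1.146 × 1.125⁷ = 2.6137em
Difference: 2.6137 − 1.6317 = 0.9820em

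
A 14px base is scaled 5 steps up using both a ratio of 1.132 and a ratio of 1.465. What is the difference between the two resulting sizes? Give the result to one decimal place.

At 1.132: 14.0 × 1.132⁵ = 26.023px
At 1.465: 14.0 × 1.465⁵ = 94.475px
Difference: 94.475 − 26.023 = 68.452px

68.5px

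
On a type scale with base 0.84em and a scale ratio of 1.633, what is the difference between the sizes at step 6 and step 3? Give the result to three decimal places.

12.271em

Step 3: 0.84 × 1.633³ = 3.65795em
Step 6: 0.84 × 1.633⁶ = 15.92929em
Difference: 15.92929 − 3.65795 = 12.27134em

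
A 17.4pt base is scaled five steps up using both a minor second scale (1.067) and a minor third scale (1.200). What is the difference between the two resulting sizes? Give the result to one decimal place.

Minor second: 17.4 × 1.067⁵ = 24.064pt
Minor third: 17.4 × 1.200⁵ = 43.297pt
Difference: 43.297 − 24.064 = 19.233pt

19.2pt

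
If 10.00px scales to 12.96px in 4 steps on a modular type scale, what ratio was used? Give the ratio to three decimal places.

The ratio satisfies 10.00 × r⁴ = 12.96, so r = (12.96 / 10.00)^(1/4).
r = 1.2960^(1/4) ≈ 1.0670

1.067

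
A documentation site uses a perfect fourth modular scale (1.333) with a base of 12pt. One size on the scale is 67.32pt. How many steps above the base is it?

1.333ⁿ = 67.32 / 12 = 5.6100
n = ln(5.6100) / ln(1.333) = 1.7246 / 0.2874 ≈ 6.00

6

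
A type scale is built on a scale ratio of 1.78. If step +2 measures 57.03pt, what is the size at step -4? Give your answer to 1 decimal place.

The gap is -4 − (2) = -6 steps, so the factor is 1.78^-6.
57.03 ÷ 1.78⁶ = 57.03 ÷ 31.80680 ≈ 1.793

1.8pt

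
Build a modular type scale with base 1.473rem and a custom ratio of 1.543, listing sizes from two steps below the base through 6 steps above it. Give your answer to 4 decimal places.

Step -2: 1.473 ÷ 1.543² = 0.6187
Step -1: 1.473 ÷ 1.543 = 0.9546
Step 0: 1.473rem
Step 1: 1.473 × 1.543 = 2.2728
Step 2: 1.473 × 1.543² = 3.5070
Step 3: 1.473 × 1.543³ = 5.4113
Step 4: 1.473 × 1.543⁴ = 8.3496
Step 5: 1.473 × 1.543⁵ = 12.8835
Step 6: 1.473 × 1.543⁶ = 19.8792

0.6187rem, 0.9546rem, 1.4730rem, 2.2728rem, 3.5070rem, 5.4113rem, 8.3496rem, 12.8835rem, 19.8792rem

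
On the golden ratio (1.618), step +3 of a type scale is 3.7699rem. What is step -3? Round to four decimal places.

0.2101rem

The gap is -3 − (3) = -6 steps, so the factor is 1.618^-6.
3.7699 ÷ 1.618⁶ = 3.7699 ÷ 17.94201 ≈ 0.2101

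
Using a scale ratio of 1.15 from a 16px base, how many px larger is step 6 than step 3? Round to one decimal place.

Step 3: 16.0 × 1.15³ = 24.334px
Step 6: 16.0 × 1.15⁶ = 37.009px
Difference: 37.009 − 24.334 = 12.675px

12.7px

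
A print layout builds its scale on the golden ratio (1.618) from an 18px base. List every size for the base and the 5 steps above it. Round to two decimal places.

18.00px, 29.12px, 47.12px, 76.24px, 123.36px, 199.60px

Step 0: 18px
Step 1: 18.0 × 1.618 = 29.12
Step 2: 18.0 × 1.618² = 47.12
Step 3: 18.0 × 1.618³ = 76.24
Step 4: 18.0 × 1.618⁴ = 123.36
Step 5: 18.0 × 1.618⁵ = 199.60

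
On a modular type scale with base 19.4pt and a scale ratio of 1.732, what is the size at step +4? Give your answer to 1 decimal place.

A modular type scale is a geometric sequence: sizeₙ = base × rⁿ.
19.4 × 1.732⁴ = 19.4 × 8.99894 ≈ 174.58

174.6pt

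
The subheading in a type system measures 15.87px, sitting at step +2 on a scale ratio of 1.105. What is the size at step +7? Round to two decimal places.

26.14px

15.87 × 1.105⁵ = 15.87 × 1.64745 ≈ 26.145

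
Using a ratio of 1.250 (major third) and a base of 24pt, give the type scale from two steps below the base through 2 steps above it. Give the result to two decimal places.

15.36pt, 19.20pt, 24.00pt, 30.00pt, 37.50pt

Step -2: 24.0 ÷ 1.250² = 15.36
Step -1: 24.0 ÷ 1.250 = 19.20
Step 0: 24pt
Step 1: 24.0 × 1.250 = 30.00
Step 2: 24.0 × 1.250² = 37.50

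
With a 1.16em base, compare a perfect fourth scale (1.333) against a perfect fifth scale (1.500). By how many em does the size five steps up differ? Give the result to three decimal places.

3.927em

Perfect fourth: 1.16 × 1.333⁵ = 4.88212em
Perfect fifth: 1.16 × 1.500⁵ = 8.80875em
Difference: 8.80875 − 4.88212 = 3.92663em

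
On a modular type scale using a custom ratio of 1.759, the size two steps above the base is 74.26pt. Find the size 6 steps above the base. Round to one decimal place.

710.9pt

74.26 × 1.759⁴ = 74.26 × 9.57334 ≈ 710.916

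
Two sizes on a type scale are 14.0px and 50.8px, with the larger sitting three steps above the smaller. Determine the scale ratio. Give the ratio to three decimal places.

1.537

r³ = 50.8 / 14.0, so r = (50.8/14.0)^(1/3).
r = 3.6286^(1/3) ≈ 1.5367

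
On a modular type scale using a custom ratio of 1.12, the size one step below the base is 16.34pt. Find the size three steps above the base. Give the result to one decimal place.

25.7pt

16.34 × 1.12⁴ = 16.34 × 1.57352 ≈ 25.711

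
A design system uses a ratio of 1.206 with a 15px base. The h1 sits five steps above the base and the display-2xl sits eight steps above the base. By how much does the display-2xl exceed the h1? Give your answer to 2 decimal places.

Step 5: 15.0 × 1.206⁵ = 38.2673px
Step 8: 15.0 × 1.206⁸ = 67.1227px
Difference: 67.1227 − 38.2673 = 28.8554px

28.86px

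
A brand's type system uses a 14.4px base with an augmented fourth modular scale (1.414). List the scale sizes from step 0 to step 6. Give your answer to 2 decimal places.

Step 0: 14.4px
Step 1: 14.4 × 1.414 = 20.36
Step 2: 14.4 × 1.414² = 28.79
Step 3: 14.4 × 1.414³ = 40.71
Step 4: 14.4 × 1.414⁴ = 57.57
Step 5: 14.4 × 1.414⁵ = 81.40
Step 6: 14.4 × 1.414⁶ = 115.10

14.40px, 20.36px, 28.79px, 40.71px, 57.57px, 81.40px, 115.10px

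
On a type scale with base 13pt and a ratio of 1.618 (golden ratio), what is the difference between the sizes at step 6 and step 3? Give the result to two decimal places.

178.18pt

Step 3: 13.0 × 1.618³ = 55.0654pt
Step 6: 13.0 × 1.618⁶ = 233.2461pt
Difference: 233.2461 − 55.0654 = 178.1807pt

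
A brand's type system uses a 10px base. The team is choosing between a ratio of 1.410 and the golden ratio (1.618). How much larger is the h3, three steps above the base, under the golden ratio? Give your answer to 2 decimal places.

14.33px

At 1.410: 10.0 × 1.410³ = 28.0322px
Golden ratio: 10.0 × 1.618³ = 42.3580px
Difference: 42.3580 − 28.0322 = 14.3258px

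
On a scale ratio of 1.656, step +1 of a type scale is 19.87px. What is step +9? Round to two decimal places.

1123.78px

The gap is 9 − (1) = 8 steps, so the factor is 1.656^8.
19.87 × 1.656⁸ = 19.87 × 56.55652 ≈ 1123.778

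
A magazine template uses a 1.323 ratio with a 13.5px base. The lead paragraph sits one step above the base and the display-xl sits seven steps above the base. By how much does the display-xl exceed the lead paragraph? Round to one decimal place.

Step 1: 13.5 × 1.323 = 17.860px
Step 7: 13.5 × 1.323⁷ = 95.775px
Difference: 95.775 − 17.860 = 77.915px

77.9px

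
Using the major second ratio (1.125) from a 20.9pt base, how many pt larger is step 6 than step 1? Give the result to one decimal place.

18.9pt

Step 1: 20.9 × 1.125 = 23.512pt
Step 6: 20.9 × 1.125⁶ = 42.370pt
Difference: 42.370 − 23.512 = 18.858pt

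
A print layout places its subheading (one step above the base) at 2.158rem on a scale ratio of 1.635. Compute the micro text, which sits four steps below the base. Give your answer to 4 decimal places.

0.1847rem

The gap is -4 − (1) = -5 steps, so the factor is 1.635^-5.
2.158 ÷ 1.635⁵ = 2.158 ÷ 11.68393 ≈ 0.1847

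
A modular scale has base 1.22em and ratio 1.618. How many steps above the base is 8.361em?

4

1.618ⁿ = 8.361 / 1.22 = 6.8533
n = ln(6.8533) / ln(1.618) = 1.9247 / 0.4812 ≈ 4.00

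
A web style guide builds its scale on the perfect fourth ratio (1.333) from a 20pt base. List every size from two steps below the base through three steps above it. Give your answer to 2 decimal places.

Step -2: 20.0 ÷ 1.333² = 11.26
Step -1: 20.0 ÷ 1.333 = 15.00
Step 0: 20pt
Step 1: 20.0 × 1.333 = 26.66
Step 2: 20.0 × 1.333² = 35.54
Step 3: 20.0 × 1.333³ = 47.37

11.26pt, 15.00pt, 20.00pt, 26.66pt, 35.54pt, 47.37pt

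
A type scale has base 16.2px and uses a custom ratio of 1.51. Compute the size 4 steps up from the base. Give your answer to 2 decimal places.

Every step multiplies by the scale ratio.
16.2 × 1.51⁴ = 16.2 × 5.19886 ≈ 84.22

84.22px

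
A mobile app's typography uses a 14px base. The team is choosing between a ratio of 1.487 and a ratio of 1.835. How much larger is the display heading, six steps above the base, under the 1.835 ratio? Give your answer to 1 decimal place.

383.1px

At 1.487: 14.0 × 1.487⁶ = 151.354px
At 1.835: 14.0 × 1.835⁶ = 534.496px
Difference: 534.496 − 151.354 = 383.142px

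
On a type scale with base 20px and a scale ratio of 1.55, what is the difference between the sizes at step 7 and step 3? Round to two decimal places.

355.41px

Step 3: 20.0 × 1.55³ = 74.4775px
Step 7: 20.0 × 1.55⁷ = 429.8846px
Difference: 429.8846 − 74.4775 = 355.4071px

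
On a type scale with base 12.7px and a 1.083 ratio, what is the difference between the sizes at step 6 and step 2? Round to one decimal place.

Step 2: 12.7 × 1.083² = 14.896px
Step 6: 12.7 × 1.083⁶ = 20.492px
Difference: 20.492 − 14.896 = 5.596px

5.6px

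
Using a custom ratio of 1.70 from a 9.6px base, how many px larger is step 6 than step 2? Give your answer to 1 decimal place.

204.0px

Step 2: 9.6 × 1.70² = 27.744px
Step 6: 9.6 × 1.70⁶ = 231.721px
Difference: 231.721 − 27.744 = 203.977px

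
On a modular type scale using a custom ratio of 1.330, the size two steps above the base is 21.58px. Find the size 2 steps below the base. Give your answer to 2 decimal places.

6.90px

Moving from step +2 to step -2 is 4 steps down, so divide by r⁴.
21.58 ÷ 1.330⁴ = 21.58 ÷ 3.12901 ≈ 6.897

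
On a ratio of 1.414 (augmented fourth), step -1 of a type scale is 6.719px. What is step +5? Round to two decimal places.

6.719 × 1.414⁶ = 6.719 × 7.99275 ≈ 53.703

53.70px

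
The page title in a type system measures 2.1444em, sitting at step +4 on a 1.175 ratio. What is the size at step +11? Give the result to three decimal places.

6.631em

Moving from step +4 to step +11 is 7 steps up, so multiply by r⁷.
2.1444 × 1.175⁷ = 2.1444 × 3.09218 ≈ 6.631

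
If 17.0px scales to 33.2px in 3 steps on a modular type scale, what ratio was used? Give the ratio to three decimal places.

r³ = 33.2 / 17.0, so r = (33.2/17.0)^(1/3).
r = 1.9529^(1/3) ≈ 1.2500

1.250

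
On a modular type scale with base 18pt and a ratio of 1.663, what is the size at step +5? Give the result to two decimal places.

18.0 × 1.663⁵ = 18.0 × 12.71924 ≈ 228.95

228.95pt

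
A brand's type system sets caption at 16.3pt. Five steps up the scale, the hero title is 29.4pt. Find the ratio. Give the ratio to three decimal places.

The ratio satisfies 16.3 × r⁵ = 29.4, so r = (29.4 / 16.3)^(1/5).
r = 1.8037^(1/5) ≈ 1.1252

1.125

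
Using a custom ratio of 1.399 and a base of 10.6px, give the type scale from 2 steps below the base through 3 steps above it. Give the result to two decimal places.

5.42px, 7.58px, 10.60px, 14.83px, 20.75px, 29.02px

Step -2: 10.6 ÷ 1.399² = 5.42
Step -1: 10.6 ÷ 1.399 = 7.58
Step 0: 10.6px
Step 1: 10.6 × 1.399 = 14.83
Step 2: 10.6 × 1.399² = 20.75
Step 3: 10.6 × 1.399³ = 29.02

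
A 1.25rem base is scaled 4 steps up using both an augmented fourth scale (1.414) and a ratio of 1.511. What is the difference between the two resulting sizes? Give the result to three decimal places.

Augmented fourth: 1.25 × 1.414⁴ = 4.99698rem
At 1.511: 1.25 × 1.511⁴ = 6.51580rem
Difference: 6.51580 − 4.99698 = 1.51882rem

1.519rem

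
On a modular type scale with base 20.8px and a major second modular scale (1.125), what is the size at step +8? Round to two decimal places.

53.37px

Every step multiplies by the scale ratio.
20.8 × 1.125⁸ = 20.8 × 2.56578 ≈ 53.37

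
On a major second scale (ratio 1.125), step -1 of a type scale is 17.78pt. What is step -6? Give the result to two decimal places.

17.78 ÷ 1.125⁵ = 17.78 ÷ 1.80203 ≈ 9.867

9.87pt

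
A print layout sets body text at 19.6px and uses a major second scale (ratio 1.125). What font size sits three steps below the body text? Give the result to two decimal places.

Every step multiplies by the scale ratio.
19.6 ÷ 1.125³ = 19.6 ÷ 1.42383 ≈ 13.77

13.77px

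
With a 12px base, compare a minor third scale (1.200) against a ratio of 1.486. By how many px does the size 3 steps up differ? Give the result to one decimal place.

Minor third: 12.0 × 1.200³ = 20.736px
At 1.486: 12.0 × 1.486³ = 39.377px
Difference: 39.377 − 20.736 = 18.641px

18.6px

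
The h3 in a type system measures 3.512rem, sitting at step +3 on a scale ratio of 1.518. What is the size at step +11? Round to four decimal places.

3.512 × 1.518⁸ = 3.512 × 28.19513 ≈ 99.0213

99.0213rem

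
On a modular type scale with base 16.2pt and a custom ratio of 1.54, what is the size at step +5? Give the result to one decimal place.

A modular type scale is a geometric sequence: sizeₙ = base × rⁿ.
16.2 × 1.54⁵ = 16.2 × 8.66171 ≈ 140.32

140.3pt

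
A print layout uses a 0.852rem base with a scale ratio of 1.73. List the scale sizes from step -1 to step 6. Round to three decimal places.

Step -1: 0.852 ÷ 1.73 = 0.492
Step 0: 0.852rem
Step 1: 0.852 × 1.73 = 1.474
Step 2: 0.852 × 1.73² = 2.550
Step 3: 0.852 × 1.73³ = 4.411
Step 4: 0.852 × 1.73⁴ = 7.632
Step 5: 0.852 × 1.73⁵ = 13.203
Step 6: 0.852 × 1.73⁶ = 22.841

0.492rem, 0.852rem, 1.474rem, 2.550rem, 4.411rem, 7.632rem, 13.203rem, 22.841rem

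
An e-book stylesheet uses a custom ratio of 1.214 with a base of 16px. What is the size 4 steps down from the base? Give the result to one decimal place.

7.4px

A modular type scale is a geometric sequence: sizeₙ = base × rⁿ.
16.0 ÷ 1.214⁴ = 16.0 ÷ 2.17207 ≈ 7.37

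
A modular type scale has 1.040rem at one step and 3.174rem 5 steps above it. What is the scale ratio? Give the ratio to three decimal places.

1.250

The ratio satisfies 1.040 × r⁵ = 3.174, so r = (3.174 / 1.040)^(1/5).
r = 3.0519^(1/5) ≈ 1.2500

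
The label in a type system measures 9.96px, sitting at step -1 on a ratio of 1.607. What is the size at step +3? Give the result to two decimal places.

66.42px

9.96 × 1.607⁴ = 9.96 × 6.66904 ≈ 66.424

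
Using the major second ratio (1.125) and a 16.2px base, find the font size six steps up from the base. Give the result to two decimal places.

A modular type scale is a geometric sequence: sizeₙ = base × rⁿ.
16.2 × 1.125⁶ = 16.2 × 2.02729 ≈ 32.84

32.84px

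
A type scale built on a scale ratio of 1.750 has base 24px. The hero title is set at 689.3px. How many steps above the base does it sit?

1.750ⁿ = 689.3 / 24 = 28.7208
n = ln(28.7208) / ln(1.750) = 3.3576 / 0.5596 ≈ 6.00

6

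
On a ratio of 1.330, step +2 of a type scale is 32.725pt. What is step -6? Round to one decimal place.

Moving from step +2 to step -6 is 8 steps down, so divide by r⁸.
32.725 ÷ 1.330⁸ = 32.725 ÷ 9.79069 ≈ 3.342

3.3pt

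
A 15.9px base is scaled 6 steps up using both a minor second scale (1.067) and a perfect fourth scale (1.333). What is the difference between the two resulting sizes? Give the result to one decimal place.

65.7px

Minor second: 15.9 × 1.067⁶ = 23.463px
Perfect fourth: 15.9 × 1.333⁶ = 89.203px
Difference: 89.203 − 23.463 = 65.740px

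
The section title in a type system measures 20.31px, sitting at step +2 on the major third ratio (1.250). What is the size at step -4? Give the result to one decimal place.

5.3px

Moving from step +2 to step -4 is 6 steps down, so divide by r⁶.
20.31 ÷ 1.250⁶ = 20.31 ÷ 3.81470 ≈ 5.324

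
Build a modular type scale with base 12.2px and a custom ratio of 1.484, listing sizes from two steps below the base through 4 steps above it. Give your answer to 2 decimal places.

Step -2: 12.2 ÷ 1.484² = 5.54
Step -1: 12.2 ÷ 1.484 = 8.22
Step 0: 12.2px
Step 1: 12.2 × 1.484 = 18.10
Step 2: 12.2 × 1.484² = 26.87
Step 3: 12.2 × 1.484³ = 39.87
Step 4: 12.2 × 1.484⁴ = 59.17

5.54px, 8.22px, 12.20px, 18.10px, 26.87px, 39.87px, 59.17px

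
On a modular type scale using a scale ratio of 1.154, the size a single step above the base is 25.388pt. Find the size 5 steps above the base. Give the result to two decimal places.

45.02pt

Moving from step +1 to step +5 is 4 steps up, so multiply by r⁴.
25.388 × 1.154⁴ = 25.388 × 1.77347 ≈ 45.025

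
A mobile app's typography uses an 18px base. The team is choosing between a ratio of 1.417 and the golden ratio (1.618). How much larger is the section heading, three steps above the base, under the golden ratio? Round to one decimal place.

25.0px

At 1.417: 18.0 × 1.417³ = 51.213px
Golden ratio: 18.0 × 1.618³ = 76.244px
Difference: 76.244 − 51.213 = 25.031px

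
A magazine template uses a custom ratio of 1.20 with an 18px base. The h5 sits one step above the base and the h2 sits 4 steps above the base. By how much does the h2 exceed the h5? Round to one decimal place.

15.7px

Step 1: 18.0 × 1.20 = 21.600px
Step 4: 18.0 × 1.20⁴ = 37.325px
Difference: 37.325 − 21.600 = 15.725px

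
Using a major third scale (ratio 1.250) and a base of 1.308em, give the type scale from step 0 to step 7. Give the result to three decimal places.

Step 0: 1.308em
Step 1: 1.308 × 1.250 = 1.635
Step 2: 1.308 × 1.250² = 2.044
Step 3: 1.308 × 1.250³ = 2.555
Step 4: 1.308 × 1.250⁴ = 3.193
Step 5: 1.308 × 1.250⁵ = 3.992
Step 6: 1.308 × 1.250⁶ = 4.990
Step 7: 1.308 × 1.250⁷ = 6.237

1.308em, 1.635em, 2.044em, 2.555em, 3.193em, 3.992em, 4.990em, 6.237em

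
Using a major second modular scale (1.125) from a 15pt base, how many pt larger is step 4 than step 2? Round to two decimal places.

Step 2: 15.0 × 1.125² = 18.9844pt
Step 4: 15.0 × 1.125⁴ = 24.0271pt
Difference: 24.0271 − 18.9844 = 5.0427pt

5.04pt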